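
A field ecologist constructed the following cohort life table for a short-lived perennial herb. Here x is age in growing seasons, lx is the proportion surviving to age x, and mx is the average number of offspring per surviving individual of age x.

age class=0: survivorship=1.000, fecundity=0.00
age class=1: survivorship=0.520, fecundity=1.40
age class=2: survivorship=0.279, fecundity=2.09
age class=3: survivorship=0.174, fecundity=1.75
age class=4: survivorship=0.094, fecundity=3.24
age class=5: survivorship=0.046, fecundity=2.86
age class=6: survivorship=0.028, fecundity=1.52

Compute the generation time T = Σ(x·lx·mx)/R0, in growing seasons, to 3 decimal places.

2.358

lx·mx: 0, 0.728, 0.58311, 0.3045, 0.30456, 0.13156, 0.04256 → R0 = 2.09429
x·lx·mx: 0, 0.728, 1.16622, 0.9135, 1.21824, 0.6578, 0.25536 → Σ = 4.93912
T = 4.93912 / 2.09429 = 2.358374… → 2.358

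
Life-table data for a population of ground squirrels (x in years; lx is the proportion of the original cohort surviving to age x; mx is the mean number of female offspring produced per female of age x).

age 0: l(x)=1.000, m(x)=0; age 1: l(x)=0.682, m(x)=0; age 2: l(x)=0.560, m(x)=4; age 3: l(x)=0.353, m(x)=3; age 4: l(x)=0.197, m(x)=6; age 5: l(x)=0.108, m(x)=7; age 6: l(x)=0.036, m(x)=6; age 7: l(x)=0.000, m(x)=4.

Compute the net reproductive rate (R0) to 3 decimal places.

5.453

lx·mx by age: 0, 0, 2.24, 1.059, 1.182, 0.756, 0.216, 0
R0 = Σ lx·mx = 5.453 → 5.453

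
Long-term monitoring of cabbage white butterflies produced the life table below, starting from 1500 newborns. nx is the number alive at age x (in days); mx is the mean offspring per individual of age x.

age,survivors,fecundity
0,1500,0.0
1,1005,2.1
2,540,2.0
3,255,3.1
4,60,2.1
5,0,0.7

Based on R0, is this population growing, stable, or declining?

growing

lx = nx/n0 = nx/1500: 1, 0.67, 0.36, 0.17, 0.04, 0
R0 = Σ lx·mx = 0 + 1.407 + 0.72 + 0.527 + 0.084 + 0 = 2.738
R0 > 1, so the population is growing.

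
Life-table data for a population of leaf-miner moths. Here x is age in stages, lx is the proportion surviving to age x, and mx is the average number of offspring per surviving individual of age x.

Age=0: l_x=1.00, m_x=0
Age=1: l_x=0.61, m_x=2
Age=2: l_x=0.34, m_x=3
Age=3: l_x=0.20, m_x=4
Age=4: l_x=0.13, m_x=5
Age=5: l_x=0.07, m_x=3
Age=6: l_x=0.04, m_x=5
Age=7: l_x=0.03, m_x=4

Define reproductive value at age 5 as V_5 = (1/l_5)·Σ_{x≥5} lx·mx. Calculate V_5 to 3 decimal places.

lx·mx for x ≥ 5: 0.21, 0.2, 0.12 → sum = 0.53
V_5 = 0.53 / l_5 = 0.53 / 0.07 = 7.571429… → 7.571

7.571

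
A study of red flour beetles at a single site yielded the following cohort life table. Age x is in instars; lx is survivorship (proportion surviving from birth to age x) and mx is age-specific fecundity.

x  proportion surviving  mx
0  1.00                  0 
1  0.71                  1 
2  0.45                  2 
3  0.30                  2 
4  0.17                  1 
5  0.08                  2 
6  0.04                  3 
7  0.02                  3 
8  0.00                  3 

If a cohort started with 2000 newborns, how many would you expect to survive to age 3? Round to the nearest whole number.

Expected survivors = N0 · l_3 = 2000 × 0.30 = 600 → 600

600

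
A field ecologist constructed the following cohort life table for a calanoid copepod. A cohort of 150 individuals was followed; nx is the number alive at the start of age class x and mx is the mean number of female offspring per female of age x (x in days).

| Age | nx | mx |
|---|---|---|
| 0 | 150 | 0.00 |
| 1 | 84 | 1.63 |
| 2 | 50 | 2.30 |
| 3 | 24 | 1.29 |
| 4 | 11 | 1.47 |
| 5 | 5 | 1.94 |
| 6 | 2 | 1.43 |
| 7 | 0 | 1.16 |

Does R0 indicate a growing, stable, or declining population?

growing

lx = nx/n0 = nx/150: 1, 0.56, 0.33333…, 0.16, 0.07333…, 0.03333…, 0.01333…, 0
R0 = Σ lx·mx = 0 + 0.9128 + 0.766667… + 0.2064 + 0.1078… + 0.064667… + 0.019067… + 0 = 2.0774…
R0 > 1, so the population is growing.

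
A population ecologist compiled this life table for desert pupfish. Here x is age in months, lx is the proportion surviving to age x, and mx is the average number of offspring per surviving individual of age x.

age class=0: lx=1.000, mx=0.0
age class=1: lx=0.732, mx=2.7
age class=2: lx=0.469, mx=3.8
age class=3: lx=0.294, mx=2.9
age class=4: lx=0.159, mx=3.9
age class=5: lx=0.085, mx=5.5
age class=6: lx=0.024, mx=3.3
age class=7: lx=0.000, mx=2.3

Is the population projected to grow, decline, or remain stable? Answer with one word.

R0 = Σ lx·mx = 0 + 1.9764 + 1.7822 + 0.8526 + 0.6201 + 0.4675 + 0.0792 + 0 = 5.778
R0 > 1, so the population is growing.

growing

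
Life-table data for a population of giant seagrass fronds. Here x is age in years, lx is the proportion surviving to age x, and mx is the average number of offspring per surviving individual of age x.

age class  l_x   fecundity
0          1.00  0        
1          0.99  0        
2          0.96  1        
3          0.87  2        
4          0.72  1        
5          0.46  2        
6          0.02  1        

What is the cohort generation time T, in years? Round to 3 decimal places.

lx·mx: 0, 0, 0.96, 1.74, 0.72, 0.92, 0.02 → R0 = 4.36
x·lx·mx: 0, 0, 1.92, 5.22, 2.88, 4.6, 0.12 → Σ = 14.74
T = 14.74 / 4.36 = 3.380734… → 3.381

3.381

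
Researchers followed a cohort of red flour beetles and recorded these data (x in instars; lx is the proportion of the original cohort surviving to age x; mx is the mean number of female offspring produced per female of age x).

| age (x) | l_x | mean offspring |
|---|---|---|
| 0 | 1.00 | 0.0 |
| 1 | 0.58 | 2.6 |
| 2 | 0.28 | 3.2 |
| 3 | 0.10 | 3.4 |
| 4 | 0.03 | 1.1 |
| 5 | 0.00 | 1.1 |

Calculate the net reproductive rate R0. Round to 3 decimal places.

lx·mx by age: 0, 1.508, 0.896, 0.34, 0.033, 0
R0 = Σ lx·mx = 2.777 → 2.777

2.777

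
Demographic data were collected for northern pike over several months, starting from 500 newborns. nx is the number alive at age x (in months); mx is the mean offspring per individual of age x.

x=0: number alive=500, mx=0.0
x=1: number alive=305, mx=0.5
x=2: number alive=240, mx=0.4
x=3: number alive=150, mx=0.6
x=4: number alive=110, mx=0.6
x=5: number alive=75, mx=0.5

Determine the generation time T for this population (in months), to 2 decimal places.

lx = nx/n0 = nx/500: 1, 0.61, 0.48, 0.3, 0.22, 0.15
lx·mx: 0, 0.305, 0.192, 0.18, 0.132, 0.075 → R0 = 0.884
x·lx·mx: 0, 0.305, 0.384, 0.54, 0.528, 0.375 → Σ = 2.132
T = 2.132 / 0.884 = 2.411765… → 2.41

2.41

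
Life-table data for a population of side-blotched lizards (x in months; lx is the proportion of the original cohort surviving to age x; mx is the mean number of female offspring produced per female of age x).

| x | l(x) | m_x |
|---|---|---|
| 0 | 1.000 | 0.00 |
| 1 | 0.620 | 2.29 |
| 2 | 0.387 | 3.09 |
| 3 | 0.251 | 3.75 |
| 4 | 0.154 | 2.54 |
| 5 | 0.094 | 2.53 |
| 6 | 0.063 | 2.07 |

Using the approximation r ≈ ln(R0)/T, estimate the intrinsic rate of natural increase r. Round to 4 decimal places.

R0 = Σ lx·mx = 0 + 1.4198 + 1.19583 + 0.94125 + 0.39116 + 0.23782 + 0.13041 = 4.31627
Σ x·lx·mx = 10.17141; T = 10.17141/4.31627 = 2.35653…
r ≈ ln(R0)/T = ln(4.31627)/2.35653… = 0.620571… → 0.6206

0.6206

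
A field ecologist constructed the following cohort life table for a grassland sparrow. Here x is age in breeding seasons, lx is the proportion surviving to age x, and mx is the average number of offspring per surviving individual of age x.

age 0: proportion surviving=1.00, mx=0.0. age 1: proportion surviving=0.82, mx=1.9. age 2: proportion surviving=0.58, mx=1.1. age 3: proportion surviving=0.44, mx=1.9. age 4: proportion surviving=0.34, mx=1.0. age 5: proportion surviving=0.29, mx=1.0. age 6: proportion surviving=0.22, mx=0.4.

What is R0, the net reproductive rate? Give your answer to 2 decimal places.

lx·mx by age: 0, 1.558, 0.638, 0.836, 0.34, 0.29, 0.088
R0 = Σ lx·mx = 3.75 → 3.75

3.75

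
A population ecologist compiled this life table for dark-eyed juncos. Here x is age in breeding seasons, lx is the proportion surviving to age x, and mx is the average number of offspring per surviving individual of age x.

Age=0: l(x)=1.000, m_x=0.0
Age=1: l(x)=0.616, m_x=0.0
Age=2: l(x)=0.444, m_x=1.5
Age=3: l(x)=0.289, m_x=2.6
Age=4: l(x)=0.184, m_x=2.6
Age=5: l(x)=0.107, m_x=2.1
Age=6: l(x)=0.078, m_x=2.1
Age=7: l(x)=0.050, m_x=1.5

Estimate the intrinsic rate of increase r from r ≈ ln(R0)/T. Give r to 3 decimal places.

0.249

R0 = Σ lx·mx = 0 + 0 + 0.666 + 0.7514 + 0.4784 + 0.2247 + 0.1638 + 0.075 = 2.3593
Σ x·lx·mx = 8.1311; T = 8.1311/2.3593 = 3.4464…
r ≈ ln(R0)/T = ln(2.3593)/3.4464… = 0.24906… → 0.249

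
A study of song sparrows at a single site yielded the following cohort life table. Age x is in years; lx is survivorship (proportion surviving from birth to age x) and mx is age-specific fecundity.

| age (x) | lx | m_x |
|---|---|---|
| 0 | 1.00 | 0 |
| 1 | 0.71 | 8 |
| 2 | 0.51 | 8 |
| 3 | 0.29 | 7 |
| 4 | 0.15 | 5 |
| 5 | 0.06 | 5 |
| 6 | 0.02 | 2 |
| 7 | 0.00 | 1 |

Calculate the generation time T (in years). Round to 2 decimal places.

lx·mx: 0, 5.68, 4.08, 2.03, 0.75, 0.3, 0.04, 0 → R0 = 12.88
x·lx·mx: 0, 5.68, 8.16, 6.09, 3, 1.5, 0.24, 0 → Σ = 24.67
T = 24.67 / 12.88 = 1.915373… → 1.92

1.92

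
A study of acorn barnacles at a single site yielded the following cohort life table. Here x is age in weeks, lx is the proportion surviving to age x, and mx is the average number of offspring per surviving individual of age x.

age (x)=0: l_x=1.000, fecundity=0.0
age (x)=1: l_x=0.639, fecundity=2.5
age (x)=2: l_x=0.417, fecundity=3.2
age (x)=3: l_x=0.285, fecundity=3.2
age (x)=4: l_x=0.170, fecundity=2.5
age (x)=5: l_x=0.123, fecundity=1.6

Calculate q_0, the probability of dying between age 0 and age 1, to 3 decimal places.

q_0 = (l_0 − l_1) / l_0 = (1 − 0.639) / 1
     = 0.361 / 1 = 0.361 → 0.361

0.361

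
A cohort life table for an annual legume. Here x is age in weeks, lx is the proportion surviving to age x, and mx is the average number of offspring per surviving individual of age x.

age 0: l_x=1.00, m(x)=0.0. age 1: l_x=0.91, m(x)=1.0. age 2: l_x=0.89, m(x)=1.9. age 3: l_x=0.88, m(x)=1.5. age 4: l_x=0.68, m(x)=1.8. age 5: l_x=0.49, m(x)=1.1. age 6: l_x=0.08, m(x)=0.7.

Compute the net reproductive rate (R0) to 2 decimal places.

5.74

lx·mx by age: 0, 0.91, 1.691, 1.32, 1.224, 0.539, 0.056
R0 = Σ lx·mx = 5.74 → 5.74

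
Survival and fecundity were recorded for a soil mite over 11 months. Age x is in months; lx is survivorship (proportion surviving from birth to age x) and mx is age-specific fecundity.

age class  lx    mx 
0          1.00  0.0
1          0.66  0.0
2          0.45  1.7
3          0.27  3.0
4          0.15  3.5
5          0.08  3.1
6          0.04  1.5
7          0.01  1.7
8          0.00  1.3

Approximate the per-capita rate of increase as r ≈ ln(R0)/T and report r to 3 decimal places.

R0 = Σ lx·mx = 0 + 0 + 0.765 + 0.81 + 0.525 + 0.248 + 0.06 + 0.017 + 0 = 2.425
Σ x·lx·mx = 7.779; T = 7.779/2.425 = 3.20784…
r ≈ ln(R0)/T = ln(2.425)/3.20784… = 0.27615… → 0.276

0.276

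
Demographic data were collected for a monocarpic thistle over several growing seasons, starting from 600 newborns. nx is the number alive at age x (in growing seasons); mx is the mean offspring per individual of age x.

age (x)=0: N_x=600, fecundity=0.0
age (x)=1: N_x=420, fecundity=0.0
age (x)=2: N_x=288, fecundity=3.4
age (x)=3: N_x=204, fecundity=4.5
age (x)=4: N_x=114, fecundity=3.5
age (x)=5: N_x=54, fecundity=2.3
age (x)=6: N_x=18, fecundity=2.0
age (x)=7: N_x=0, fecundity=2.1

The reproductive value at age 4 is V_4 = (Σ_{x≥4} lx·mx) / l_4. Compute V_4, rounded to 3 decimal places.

lx = nx/n0 = nx/600: 1, 0.7, 0.48, 0.34, 0.19, 0.09, 0.03, 0
lx·mx for x ≥ 4: 0.665, 0.207, 0.06, 0 → sum = 0.932
V_4 = 0.932 / l_4 = 0.932 / 0.19 = 4.905263… → 4.905

4.905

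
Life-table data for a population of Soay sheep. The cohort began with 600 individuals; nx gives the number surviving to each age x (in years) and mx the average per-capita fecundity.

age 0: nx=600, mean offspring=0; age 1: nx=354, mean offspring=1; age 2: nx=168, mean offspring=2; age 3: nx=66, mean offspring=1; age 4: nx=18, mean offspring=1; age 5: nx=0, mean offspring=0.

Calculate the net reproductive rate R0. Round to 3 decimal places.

1.290

lx = nx/n0 = nx/600: 1, 0.59, 0.28, 0.11, 0.03, 0
lx·mx by age: 0, 0.59, 0.56, 0.11, 0.03, 0
R0 = Σ lx·mx = 1.29 → 1.290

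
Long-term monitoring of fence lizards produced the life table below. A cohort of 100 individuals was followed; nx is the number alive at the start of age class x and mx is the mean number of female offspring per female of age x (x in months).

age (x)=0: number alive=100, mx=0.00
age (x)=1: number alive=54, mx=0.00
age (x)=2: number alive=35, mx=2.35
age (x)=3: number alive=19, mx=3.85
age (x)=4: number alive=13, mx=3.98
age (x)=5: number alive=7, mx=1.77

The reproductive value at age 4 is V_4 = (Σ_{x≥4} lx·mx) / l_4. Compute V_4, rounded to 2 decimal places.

4.93

lx = nx/n0 = nx/100: 1, 0.54, 0.35, 0.19, 0.13, 0.07
lx·mx for x ≥ 4: 0.5174, 0.1239 → sum = 0.6413
V_4 = 0.6413 / l_4 = 0.6413 / 0.13 = 4.933077… → 4.93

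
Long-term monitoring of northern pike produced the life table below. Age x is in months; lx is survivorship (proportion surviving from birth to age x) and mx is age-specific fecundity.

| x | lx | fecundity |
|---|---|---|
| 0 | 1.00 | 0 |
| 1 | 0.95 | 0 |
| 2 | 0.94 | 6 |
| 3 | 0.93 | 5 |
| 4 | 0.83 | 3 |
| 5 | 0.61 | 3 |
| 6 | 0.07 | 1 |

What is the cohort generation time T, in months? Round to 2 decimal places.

lx·mx: 0, 0, 5.64, 4.65, 2.49, 1.83, 0.07 → R0 = 14.68
x·lx·mx: 0, 0, 11.28, 13.95, 9.96, 9.15, 0.42 → Σ = 44.76
T = 44.76 / 14.68 = 3.049046… → 3.05

3.05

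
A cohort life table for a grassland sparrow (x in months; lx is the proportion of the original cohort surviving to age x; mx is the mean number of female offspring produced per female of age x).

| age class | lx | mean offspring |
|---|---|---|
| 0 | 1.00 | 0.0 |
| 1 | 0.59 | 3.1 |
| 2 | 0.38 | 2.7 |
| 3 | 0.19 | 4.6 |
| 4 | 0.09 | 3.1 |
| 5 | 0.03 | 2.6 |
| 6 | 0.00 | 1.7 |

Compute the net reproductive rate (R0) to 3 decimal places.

lx·mx by age: 0, 1.829, 1.026, 0.874, 0.279, 0.078, 0
R0 = Σ lx·mx = 4.086 → 4.086

4.086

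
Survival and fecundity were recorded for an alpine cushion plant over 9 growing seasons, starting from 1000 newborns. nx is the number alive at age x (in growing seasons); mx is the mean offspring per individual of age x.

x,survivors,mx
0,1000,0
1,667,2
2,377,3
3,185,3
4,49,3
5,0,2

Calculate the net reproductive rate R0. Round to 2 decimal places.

lx = nx/n0 = nx/1000: 1, 0.667, 0.377, 0.185, 0.049, 0
lx·mx by age: 0, 1.334, 1.131, 0.555, 0.147, 0
R0 = Σ lx·mx = 3.167 → 3.17

3.17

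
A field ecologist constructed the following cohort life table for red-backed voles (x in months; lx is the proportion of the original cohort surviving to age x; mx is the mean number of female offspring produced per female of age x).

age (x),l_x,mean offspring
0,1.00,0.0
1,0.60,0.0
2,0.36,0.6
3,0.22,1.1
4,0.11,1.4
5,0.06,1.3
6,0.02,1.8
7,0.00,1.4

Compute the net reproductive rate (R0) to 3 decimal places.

lx·mx by age: 0, 0, 0.216, 0.242, 0.154, 0.078, 0.036, 0
R0 = Σ lx·mx = 0.726 → 0.726

0.726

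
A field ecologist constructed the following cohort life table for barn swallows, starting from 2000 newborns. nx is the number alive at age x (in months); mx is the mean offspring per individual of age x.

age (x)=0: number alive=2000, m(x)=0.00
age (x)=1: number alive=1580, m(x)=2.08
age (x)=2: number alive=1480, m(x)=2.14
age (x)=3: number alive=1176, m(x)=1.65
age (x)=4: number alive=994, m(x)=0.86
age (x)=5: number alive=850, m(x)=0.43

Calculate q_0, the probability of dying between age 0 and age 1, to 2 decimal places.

lx = nx/n0 = nx/2000: 1, 0.79, 0.74, 0.588, 0.497, 0.425
q_0 = (l_0 − l_1) / l_0 = (1 − 0.79) / 1
     = 0.21 / 1 = 0.21 → 0.21

0.21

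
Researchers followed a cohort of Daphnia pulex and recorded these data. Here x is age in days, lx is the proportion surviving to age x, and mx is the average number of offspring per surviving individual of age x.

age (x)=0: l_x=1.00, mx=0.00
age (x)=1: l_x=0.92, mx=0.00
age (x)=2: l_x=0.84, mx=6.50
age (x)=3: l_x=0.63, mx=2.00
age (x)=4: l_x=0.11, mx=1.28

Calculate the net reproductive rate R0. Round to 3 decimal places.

6.861

lx·mx by age: 0, 0, 5.46, 1.26, 0.1408
R0 = Σ lx·mx = 6.8608 → 6.861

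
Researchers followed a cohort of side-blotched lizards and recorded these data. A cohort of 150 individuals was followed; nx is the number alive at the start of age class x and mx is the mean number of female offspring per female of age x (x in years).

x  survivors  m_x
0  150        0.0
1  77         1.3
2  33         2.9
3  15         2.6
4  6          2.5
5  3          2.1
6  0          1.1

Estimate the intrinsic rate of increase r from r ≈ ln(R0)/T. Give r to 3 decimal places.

0.274

lx = nx/n0 = nx/150: 1, 0.51333…, 0.22, 0.1, 0.04, 0.02, 0
R0 = Σ lx·mx = 0 + 0.66733… + 0.638 + 0.26 + 0.1 + 0.042 + 0 = 1.707333…
Σ x·lx·mx = 3.333333…; T = 3.333333…/1.707333… = 1.95236…
r ≈ ln(R0)/T = ln(1.707333…)/1.95236… = 0.27399… → 0.274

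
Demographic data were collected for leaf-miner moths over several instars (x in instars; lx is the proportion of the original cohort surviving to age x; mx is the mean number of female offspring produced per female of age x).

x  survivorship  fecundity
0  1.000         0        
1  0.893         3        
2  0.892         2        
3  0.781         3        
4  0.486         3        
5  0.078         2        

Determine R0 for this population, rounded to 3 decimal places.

8.420

lx·mx by age: 0, 2.679, 1.784, 2.343, 1.458, 0.156
R0 = Σ lx·mx = 8.42 → 8.420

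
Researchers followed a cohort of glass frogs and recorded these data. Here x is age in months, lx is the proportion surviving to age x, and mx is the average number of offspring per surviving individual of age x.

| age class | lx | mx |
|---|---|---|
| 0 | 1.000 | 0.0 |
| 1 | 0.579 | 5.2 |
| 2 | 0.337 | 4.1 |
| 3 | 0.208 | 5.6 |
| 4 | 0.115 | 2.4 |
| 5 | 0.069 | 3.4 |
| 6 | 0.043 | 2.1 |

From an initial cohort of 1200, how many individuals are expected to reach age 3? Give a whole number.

250

Expected survivors = N0 · l_3 = 1200 × 0.208 = 249.6 → 250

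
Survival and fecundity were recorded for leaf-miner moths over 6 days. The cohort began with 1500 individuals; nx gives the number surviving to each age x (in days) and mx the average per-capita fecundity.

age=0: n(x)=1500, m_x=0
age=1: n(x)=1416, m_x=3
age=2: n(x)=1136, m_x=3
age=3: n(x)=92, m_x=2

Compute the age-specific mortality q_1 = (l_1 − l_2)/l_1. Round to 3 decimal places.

0.198

lx = nx/n0 = nx/1500: 1, 0.944, 0.75733…, 0.06133…
q_1 = (l_1 − l_2) / l_1 = (0.944 − 0.757333…) / 0.944
     = 0.186667… / 0.944 = 0.19774… → 0.198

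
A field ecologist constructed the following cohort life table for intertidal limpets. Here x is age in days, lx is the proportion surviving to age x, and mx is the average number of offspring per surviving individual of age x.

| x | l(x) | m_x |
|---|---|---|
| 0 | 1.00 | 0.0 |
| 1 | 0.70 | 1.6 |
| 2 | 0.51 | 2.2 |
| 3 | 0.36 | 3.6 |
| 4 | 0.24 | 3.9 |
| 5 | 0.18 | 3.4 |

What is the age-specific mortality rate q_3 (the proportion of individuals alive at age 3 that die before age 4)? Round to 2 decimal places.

0.33

q_3 = (l_3 − l_4) / l_3 = (0.36 − 0.24) / 0.36
     = 0.12 / 0.36 = 0.333333… → 0.33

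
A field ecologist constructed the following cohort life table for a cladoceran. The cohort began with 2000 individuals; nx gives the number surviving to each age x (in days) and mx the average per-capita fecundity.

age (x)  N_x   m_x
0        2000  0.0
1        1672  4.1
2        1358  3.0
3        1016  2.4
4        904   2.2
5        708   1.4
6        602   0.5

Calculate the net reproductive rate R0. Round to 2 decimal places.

8.32

lx = nx/n0 = nx/2000: 1, 0.836, 0.679, 0.508, 0.452, 0.354, 0.301
lx·mx by age: 0, 3.4276, 2.037, 1.2192, 0.9944, 0.4956, 0.1505
R0 = Σ lx·mx = 8.3243 → 8.32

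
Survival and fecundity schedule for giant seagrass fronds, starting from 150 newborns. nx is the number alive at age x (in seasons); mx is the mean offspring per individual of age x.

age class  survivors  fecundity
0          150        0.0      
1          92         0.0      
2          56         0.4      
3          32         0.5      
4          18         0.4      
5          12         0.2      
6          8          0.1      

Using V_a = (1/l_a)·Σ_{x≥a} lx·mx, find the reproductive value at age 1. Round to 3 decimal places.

lx = nx/n0 = nx/150: 1, 0.61333…, 0.37333…, 0.21333…, 0.12, 0.08, 0.05333…
lx·mx for x ≥ 1: 0, 0.149333…, 0.106667…, 0.048, 0.016, 0.005333… → sum = 0.325333…
V_1 = 0.325333… / l_1 = 0.325333… / 0.613333… = 0.530435… → 0.530

0.530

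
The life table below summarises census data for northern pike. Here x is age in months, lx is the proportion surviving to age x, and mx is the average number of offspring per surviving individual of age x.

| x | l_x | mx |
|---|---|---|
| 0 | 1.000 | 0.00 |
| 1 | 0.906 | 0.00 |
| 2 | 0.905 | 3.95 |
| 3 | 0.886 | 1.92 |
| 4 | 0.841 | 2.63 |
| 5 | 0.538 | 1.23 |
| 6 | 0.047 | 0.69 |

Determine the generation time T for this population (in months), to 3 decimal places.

3.007

lx·mx: 0, 0, 3.57475, 1.70112, 2.21183, 0.66174, 0.03243 → R0 = 8.18187
x·lx·mx: 0, 0, 7.1495, 5.10336, 8.84732, 3.3087, 0.19458 → Σ = 24.60346
T = 24.60346 / 8.18187 = 3.007071… → 3.007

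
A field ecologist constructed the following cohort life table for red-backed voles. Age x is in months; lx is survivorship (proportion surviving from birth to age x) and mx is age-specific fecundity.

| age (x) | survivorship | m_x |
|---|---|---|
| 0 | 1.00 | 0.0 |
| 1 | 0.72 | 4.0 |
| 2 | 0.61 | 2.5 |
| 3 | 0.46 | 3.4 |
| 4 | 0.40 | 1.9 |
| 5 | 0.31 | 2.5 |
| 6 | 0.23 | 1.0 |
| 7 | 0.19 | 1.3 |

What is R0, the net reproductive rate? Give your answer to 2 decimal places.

7.98

lx·mx by age: 0, 2.88, 1.525, 1.564, 0.76, 0.775, 0.23, 0.247
R0 = Σ lx·mx = 7.981 → 7.98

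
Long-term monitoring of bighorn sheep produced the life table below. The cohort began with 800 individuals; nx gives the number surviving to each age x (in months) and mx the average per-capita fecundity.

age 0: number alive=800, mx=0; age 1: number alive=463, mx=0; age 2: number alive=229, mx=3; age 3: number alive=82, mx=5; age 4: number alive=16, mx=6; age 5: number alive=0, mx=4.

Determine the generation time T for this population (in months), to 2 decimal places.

2.50

lx = nx/n0 = nx/800: 1, 0.57875, 0.28625, 0.1025, 0.02, 0
lx·mx: 0, 0, 0.85875, 0.5125, 0.12, 0 → R0 = 1.49125
x·lx·mx: 0, 0, 1.7175, 1.5375, 0.48, 0 → Σ = 3.735
T = 3.735 / 1.49125 = 2.50461… → 2.50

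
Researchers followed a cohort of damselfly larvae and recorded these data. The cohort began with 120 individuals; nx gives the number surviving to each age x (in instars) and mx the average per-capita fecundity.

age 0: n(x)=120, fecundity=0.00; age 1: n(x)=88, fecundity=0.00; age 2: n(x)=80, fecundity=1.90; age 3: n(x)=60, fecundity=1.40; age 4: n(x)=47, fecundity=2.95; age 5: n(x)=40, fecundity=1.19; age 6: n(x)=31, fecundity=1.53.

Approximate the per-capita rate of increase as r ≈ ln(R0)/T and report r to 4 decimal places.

lx = nx/n0 = nx/120: 1, 0.73333…, 0.66667…, 0.5, 0.39167…, 0.33333…, 0.25833…
R0 = Σ lx·mx = 0 + 0 + 1.26667… + 0.7 + 1.15542… + 0.39667… + 0.39525… = 3.914…
Σ x·lx·mx = 13.609833…; T = 13.609833…/3.914… = 3.47722…
r ≈ ln(R0)/T = ln(3.914…)/3.47722… = 0.392429… → 0.3924

0.3924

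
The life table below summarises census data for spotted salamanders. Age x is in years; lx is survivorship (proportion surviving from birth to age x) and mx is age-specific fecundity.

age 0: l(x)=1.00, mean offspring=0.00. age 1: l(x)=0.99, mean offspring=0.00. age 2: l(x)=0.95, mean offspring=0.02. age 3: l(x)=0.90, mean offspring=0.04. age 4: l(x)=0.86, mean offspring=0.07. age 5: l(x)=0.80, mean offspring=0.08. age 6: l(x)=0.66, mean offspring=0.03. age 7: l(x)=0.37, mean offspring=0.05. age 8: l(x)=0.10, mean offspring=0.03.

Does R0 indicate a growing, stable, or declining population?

declining

R0 = Σ lx·mx = 0 + 0 + 0.019 + 0.036 + 0.0602 + 0.064 + 0.0198 + 0.0185 + 0.003 = 0.2205
R0 < 1, so the population is declining.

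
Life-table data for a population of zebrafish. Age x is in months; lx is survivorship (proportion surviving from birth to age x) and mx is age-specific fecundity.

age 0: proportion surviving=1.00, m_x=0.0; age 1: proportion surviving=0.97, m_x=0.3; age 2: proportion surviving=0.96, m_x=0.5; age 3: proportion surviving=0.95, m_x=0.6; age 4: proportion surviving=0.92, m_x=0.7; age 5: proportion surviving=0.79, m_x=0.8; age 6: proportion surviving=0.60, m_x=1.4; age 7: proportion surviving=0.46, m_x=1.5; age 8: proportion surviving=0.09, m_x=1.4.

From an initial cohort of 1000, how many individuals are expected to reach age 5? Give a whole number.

Expected survivors = N0 · l_5 = 1000 × 0.79 = 790 → 790

790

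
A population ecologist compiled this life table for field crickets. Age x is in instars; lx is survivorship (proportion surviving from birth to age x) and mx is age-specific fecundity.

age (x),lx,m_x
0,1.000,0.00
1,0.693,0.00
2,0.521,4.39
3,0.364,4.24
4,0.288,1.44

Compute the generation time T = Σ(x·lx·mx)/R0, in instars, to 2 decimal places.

2.56

lx·mx: 0, 0, 2.28719, 1.54336, 0.41472 → R0 = 4.24527
x·lx·mx: 0, 0, 4.57438, 4.63008, 1.65888 → Σ = 10.86334
T = 10.86334 / 4.24527 = 2.558928… → 2.56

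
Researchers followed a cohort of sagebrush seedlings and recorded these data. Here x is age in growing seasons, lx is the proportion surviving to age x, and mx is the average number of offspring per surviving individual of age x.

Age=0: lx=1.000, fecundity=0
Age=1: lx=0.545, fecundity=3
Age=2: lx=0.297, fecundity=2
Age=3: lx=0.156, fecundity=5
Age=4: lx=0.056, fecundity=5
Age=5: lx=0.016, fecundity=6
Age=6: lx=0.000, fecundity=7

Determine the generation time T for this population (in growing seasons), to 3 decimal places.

1.998

lx·mx: 0, 1.635, 0.594, 0.78, 0.28, 0.096, 0 → R0 = 3.385
x·lx·mx: 0, 1.635, 1.188, 2.34, 1.12, 0.48, 0 → Σ = 6.763
T = 6.763 / 3.385 = 1.997932… → 1.998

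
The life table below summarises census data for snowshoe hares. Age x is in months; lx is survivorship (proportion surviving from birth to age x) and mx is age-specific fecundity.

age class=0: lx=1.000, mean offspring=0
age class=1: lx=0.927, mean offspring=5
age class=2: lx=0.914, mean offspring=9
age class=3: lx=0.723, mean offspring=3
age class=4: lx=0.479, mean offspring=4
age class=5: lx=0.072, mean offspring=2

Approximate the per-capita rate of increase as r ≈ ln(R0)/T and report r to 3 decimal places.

1.348

R0 = Σ lx·mx = 0 + 4.635 + 8.226 + 2.169 + 1.916 + 0.144 = 17.09
Σ x·lx·mx = 35.978; T = 35.978/17.09 = 2.10521…
r ≈ ln(R0)/T = ln(17.09)/2.10521… = 1.34832… → 1.348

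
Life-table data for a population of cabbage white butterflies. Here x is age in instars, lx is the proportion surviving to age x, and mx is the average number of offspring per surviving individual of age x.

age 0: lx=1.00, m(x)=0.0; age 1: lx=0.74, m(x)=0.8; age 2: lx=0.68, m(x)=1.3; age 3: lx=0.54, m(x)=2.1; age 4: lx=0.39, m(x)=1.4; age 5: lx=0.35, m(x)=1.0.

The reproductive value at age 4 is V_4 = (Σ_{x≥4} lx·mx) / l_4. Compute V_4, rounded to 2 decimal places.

2.30

lx·mx for x ≥ 4: 0.546, 0.35 → sum = 0.896
V_4 = 0.896 / l_4 = 0.896 / 0.39 = 2.297436… → 2.30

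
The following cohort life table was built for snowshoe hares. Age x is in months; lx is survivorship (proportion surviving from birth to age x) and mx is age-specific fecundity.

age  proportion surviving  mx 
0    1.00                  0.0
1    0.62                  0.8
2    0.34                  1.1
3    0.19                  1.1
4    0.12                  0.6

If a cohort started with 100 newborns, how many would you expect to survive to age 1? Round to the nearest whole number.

62

Expected survivors = N0 · l_1 = 100 × 0.62 = 62 → 62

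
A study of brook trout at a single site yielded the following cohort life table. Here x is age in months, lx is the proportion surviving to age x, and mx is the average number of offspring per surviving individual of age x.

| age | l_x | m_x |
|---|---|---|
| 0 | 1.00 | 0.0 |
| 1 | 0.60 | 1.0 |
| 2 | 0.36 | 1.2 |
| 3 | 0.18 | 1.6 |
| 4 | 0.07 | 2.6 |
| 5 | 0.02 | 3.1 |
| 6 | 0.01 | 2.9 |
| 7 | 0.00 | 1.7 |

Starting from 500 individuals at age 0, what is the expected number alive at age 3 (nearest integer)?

Expected survivors = N0 · l_3 = 500 × 0.18 = 90 → 90

90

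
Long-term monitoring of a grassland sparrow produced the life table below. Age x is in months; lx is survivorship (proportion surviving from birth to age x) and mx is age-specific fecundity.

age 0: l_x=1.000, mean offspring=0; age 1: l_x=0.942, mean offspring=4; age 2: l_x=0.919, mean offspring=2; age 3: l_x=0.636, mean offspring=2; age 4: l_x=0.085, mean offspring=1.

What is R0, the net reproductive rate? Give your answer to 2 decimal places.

lx·mx by age: 0, 3.768, 1.838, 1.272, 0.085
R0 = Σ lx·mx = 6.963 → 6.96

6.96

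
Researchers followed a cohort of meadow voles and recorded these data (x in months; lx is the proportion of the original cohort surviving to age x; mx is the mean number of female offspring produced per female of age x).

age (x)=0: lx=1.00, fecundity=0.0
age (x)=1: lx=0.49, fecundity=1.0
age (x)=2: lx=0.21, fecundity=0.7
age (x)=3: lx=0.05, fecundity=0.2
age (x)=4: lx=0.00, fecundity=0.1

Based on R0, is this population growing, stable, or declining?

declining

R0 = Σ lx·mx = 0 + 0.49 + 0.147 + 0.01 + 0 = 0.647
R0 < 1, so the population is declining.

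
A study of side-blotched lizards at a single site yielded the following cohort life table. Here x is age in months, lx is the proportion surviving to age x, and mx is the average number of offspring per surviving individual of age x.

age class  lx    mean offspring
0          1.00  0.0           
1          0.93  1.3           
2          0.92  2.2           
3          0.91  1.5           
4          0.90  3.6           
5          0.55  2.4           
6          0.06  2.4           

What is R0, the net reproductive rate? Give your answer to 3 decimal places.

9.302

lx·mx by age: 0, 1.209, 2.024, 1.365, 3.24, 1.32, 0.144
R0 = Σ lx·mx = 9.302 → 9.302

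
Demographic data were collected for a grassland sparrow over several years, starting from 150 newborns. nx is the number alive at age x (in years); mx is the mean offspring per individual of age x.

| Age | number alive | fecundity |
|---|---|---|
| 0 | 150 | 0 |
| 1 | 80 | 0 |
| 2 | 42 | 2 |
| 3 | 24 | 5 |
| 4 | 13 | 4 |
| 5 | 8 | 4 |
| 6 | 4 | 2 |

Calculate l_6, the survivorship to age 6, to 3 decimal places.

l_6 = n_6/n_0 = 4/150 = 0.026667… → 0.027

0.027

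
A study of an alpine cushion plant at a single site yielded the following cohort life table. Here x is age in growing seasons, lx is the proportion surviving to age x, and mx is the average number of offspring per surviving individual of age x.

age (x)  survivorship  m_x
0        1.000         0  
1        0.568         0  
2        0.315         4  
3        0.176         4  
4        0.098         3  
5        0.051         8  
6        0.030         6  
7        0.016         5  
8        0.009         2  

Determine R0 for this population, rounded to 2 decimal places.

2.94

lx·mx by age: 0, 0, 1.26, 0.704, 0.294, 0.408, 0.18, 0.08, 0.018
R0 = Σ lx·mx = 2.944 → 2.94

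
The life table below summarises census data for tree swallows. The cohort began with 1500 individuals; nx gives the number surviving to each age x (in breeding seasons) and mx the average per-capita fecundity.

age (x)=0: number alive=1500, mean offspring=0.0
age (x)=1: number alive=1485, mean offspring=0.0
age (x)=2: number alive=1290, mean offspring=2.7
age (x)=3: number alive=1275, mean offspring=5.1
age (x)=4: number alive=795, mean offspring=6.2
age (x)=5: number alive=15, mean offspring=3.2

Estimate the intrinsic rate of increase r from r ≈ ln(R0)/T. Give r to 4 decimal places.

0.7412

lx = nx/n0 = nx/1500: 1, 0.99, 0.86, 0.85, 0.53, 0.01
R0 = Σ lx·mx = 0 + 0 + 2.322 + 4.335 + 3.286 + 0.032 = 9.975
Σ x·lx·mx = 30.953; T = 30.953/9.975 = 3.10306…
r ≈ ln(R0)/T = ln(9.975)/3.10306… = 0.741231… → 0.7412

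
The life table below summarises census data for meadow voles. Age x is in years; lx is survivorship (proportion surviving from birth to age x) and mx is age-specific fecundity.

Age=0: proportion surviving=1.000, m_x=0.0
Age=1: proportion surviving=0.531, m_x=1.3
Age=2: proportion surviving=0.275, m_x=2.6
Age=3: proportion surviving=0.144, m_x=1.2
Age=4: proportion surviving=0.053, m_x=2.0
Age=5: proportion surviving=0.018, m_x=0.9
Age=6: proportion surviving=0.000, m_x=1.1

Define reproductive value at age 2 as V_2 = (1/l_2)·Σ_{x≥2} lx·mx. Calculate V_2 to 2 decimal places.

lx·mx for x ≥ 2: 0.715, 0.1728, 0.106, 0.0162, 0 → sum = 1.01
V_2 = 1.01 / l_2 = 1.01 / 0.275 = 3.672727… → 3.67

3.67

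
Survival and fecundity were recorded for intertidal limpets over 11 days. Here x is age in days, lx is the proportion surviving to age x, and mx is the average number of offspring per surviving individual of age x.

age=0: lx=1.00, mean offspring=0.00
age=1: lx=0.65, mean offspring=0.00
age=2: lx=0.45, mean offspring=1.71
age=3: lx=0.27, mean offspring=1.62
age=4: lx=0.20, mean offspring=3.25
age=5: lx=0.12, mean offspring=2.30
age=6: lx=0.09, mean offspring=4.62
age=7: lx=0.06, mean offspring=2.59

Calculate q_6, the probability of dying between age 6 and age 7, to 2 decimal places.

0.33

q_6 = (l_6 − l_7) / l_6 = (0.09 − 0.06) / 0.09
     = 0.03 / 0.09 = 0.333333… → 0.33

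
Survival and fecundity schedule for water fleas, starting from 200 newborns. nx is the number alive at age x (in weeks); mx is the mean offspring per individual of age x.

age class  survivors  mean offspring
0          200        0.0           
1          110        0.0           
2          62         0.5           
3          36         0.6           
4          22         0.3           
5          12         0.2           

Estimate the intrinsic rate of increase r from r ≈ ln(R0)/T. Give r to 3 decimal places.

lx = nx/n0 = nx/200: 1, 0.55, 0.31, 0.18, 0.11, 0.06
R0 = Σ lx·mx = 0 + 0 + 0.155 + 0.108 + 0.033 + 0.012 = 0.308
Σ x·lx·mx = 0.826; T = 0.826/0.308 = 2.68182…
r ≈ ln(R0)/T = ln(0.308)/2.68182… = -0.43913… → -0.439

-0.439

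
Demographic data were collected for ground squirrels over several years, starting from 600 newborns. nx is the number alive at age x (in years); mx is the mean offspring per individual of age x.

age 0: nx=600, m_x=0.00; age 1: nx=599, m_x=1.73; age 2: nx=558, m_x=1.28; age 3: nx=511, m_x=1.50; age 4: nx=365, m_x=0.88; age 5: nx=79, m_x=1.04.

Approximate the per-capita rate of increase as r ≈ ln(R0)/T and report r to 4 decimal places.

lx = nx/n0 = nx/600: 1, 0.99833…, 0.93, 0.85167…, 0.60833…, 0.13167…
R0 = Σ lx·mx = 0 + 1.72712… + 1.1904 + 1.2775… + 0.53533… + 0.13693… = 4.867283…
Σ x·lx·mx = 10.766417…; T = 10.766417…/4.867283… = 2.212…
r ≈ ln(R0)/T = ln(4.867283…)/2.212… = 0.715433… → 0.7154

0.7154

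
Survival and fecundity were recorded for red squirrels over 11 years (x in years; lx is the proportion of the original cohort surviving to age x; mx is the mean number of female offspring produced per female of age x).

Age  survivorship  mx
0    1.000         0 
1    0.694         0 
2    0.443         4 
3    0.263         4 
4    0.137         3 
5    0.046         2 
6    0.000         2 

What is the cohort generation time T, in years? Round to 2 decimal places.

lx·mx: 0, 0, 1.772, 1.052, 0.411, 0.092, 0 → R0 = 3.327
x·lx·mx: 0, 0, 3.544, 3.156, 1.644, 0.46, 0 → Σ = 8.804
T = 8.804 / 3.327 = 2.646228… → 2.65

2.65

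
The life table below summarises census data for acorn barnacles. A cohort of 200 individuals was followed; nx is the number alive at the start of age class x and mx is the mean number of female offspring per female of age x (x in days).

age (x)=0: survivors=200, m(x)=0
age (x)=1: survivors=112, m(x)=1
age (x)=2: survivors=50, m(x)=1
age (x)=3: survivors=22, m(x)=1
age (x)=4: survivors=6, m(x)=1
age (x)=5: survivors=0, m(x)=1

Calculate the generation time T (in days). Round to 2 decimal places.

1.59

lx = nx/n0 = nx/200: 1, 0.56, 0.25, 0.11, 0.03, 0
lx·mx: 0, 0.56, 0.25, 0.11, 0.03, 0 → R0 = 0.95
x·lx·mx: 0, 0.56, 0.5, 0.33, 0.12, 0 → Σ = 1.51
T = 1.51 / 0.95 = 1.589474… → 1.59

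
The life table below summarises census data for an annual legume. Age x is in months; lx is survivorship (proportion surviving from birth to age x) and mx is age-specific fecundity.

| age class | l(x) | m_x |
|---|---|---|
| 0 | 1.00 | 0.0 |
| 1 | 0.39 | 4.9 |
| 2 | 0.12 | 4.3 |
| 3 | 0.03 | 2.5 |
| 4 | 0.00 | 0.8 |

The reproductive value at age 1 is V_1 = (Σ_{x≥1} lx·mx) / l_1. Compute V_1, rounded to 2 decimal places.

lx·mx for x ≥ 1: 1.911, 0.516, 0.075, 0 → sum = 2.502
V_1 = 2.502 / l_1 = 2.502 / 0.39 = 6.415385… → 6.42

6.42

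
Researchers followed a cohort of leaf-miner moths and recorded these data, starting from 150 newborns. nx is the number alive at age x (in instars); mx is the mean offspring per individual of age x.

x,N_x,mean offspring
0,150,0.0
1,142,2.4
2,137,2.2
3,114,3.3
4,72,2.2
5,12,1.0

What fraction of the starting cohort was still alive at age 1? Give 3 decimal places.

0.947

l_1 = n_1/n_0 = 142/150 = 0.946667… → 0.947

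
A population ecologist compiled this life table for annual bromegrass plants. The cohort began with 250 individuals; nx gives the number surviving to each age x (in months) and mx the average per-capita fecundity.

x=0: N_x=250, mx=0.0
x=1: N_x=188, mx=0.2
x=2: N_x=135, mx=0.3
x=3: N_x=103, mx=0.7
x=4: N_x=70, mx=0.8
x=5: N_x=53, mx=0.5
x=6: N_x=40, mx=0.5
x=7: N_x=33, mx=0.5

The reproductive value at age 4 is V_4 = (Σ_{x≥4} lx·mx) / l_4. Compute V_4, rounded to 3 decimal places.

lx = nx/n0 = nx/250: 1, 0.752, 0.54, 0.412, 0.28, 0.212, 0.16, 0.132
lx·mx for x ≥ 4: 0.224, 0.106, 0.08, 0.066 → sum = 0.476
V_4 = 0.476 / l_4 = 0.476 / 0.28 = 1.7 → 1.700

1.700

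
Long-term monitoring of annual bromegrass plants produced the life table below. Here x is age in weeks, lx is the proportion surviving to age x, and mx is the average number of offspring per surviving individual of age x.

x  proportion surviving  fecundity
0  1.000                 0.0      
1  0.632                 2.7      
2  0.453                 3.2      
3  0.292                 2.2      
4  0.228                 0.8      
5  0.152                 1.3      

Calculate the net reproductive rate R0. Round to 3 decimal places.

lx·mx by age: 0, 1.7064, 1.4496, 0.6424, 0.1824, 0.1976
R0 = Σ lx·mx = 4.1784 → 4.178

4.178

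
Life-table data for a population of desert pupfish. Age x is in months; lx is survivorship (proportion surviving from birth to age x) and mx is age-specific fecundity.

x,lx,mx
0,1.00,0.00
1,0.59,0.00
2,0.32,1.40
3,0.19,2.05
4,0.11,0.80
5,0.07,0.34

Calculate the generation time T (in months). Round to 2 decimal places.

lx·mx: 0, 0, 0.448, 0.3895, 0.088, 0.0238 → R0 = 0.9493
x·lx·mx: 0, 0, 0.896, 1.1685, 0.352, 0.119 → Σ = 2.5355
T = 2.5355 / 0.9493 = 2.670915… → 2.67

2.67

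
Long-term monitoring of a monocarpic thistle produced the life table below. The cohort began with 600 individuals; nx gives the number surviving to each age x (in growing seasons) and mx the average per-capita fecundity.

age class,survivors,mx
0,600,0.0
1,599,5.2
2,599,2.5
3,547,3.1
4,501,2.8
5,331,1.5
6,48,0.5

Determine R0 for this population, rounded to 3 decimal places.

lx = nx/n0 = nx/600: 1, 0.99833…, 0.99833…, 0.91167…, 0.835, 0.55167…, 0.08
lx·mx by age: 0, 5.191333…, 2.495833…, 2.826167…, 2.338, 0.8275…, 0.04
R0 = Σ lx·mx = 13.718833… → 13.719

13.719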